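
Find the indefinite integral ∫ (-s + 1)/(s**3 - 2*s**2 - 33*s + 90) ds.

Factor the denominator: (s - 5)*(s - 3)*(s + 6).
Partial-fraction decomposition: 7/(99*(s + 6)) + 1/(9*(s - 3)) - 2/(11*(s - 5)).
Integrate each term: A/(s−a) contributes A·log|s−a|.

-2*log(s - 5)/11 + log(s - 3)/9 + 7*log(s + 6)/99 + C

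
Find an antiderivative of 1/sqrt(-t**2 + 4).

Substitute t = 2·sin(θ), so dt = 2·cos(θ) dθ and the radical becomes sqrt(-t**2 + 4) = 2·cos(θ) by the Pythagorean identity.
Integrate the resulting trig expression in θ, then back-substitute θ = asin(t/2), sin(θ) = t/2, cos(θ) = sqrt(-t**2 + 4)/2 (absorbing any constant into C).

asin(t/2) + C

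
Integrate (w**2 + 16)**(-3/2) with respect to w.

Substitute w = 4·tan(θ), so dw = 4·sec(θ)^2 dθ and the radical becomes sqrt(w**2 + 16) = 4·sec(θ) by the Pythagorean identity.
Integrate the resulting trig expression in θ, then back-substitute tan(θ) = w/4, sec(θ) = sqrt(w**2 + 16)/4 (absorbing any constant into C).

w/(16*sqrt(w**2 + 16)) + C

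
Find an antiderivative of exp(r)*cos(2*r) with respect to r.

Let I denote the integral. Integrate by parts with u = cos(2*r), dv = exp(r) dr, so v = exp(r): I = exp(r)*cos(2*r) + 2·∫ exp(r)*sin(2*r) dr.
Apply parts again with u = sin(2*r), dv = exp(r) dr: ∫ exp(r)*sin(2*r) dr = exp(r)*sin(2*r) − 2·I. Substituting back brings back I: I = 2*exp(r)*sin(2*r) + exp(r)*cos(2*r) − 4·I.
Solving for I: (1 + 4)·I equals the remaining terms, so I = (1/5)·(2*exp(r)*sin(2*r) + exp(r)*cos(2*r)).

2*exp(r)*sin(2*r)/5 + exp(r)*cos(2*r)/5 + C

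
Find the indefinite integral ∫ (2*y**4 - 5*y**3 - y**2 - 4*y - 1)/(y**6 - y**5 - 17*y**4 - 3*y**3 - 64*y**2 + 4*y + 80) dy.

193*log(y - 5)/2088 + 9*log(y - 1)/200 + log(y + 1)/20 - 277*log(y + 4)/900 + 349*log(y**2 + 4)/5800 + 113*atan(y/2)/725 + C

Factor the denominator: (y - 5)*(y - 1)*(y + 1)*(y + 4)*(y**2 + 4).
Partial-fraction decomposition: (349*y + 904)/(2900*(y**2 + 4)) - 277/(900*(y + 4)) + 1/(20*(y + 1)) + 9/(200*(y - 1)) + 193/(2088*(y - 5)).
Integrate each term; A/(y−a) gives A·log|y−a|; the (By+D)/(y²+p²) term gives a log and an atan.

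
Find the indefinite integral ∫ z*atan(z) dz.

Use integration by parts with u = arctan(z), dv = z dz.
Then du = 1/(z**2 + 1) dz.

z**2*atan(z)/2 - z/2 + atan(z)/2 + C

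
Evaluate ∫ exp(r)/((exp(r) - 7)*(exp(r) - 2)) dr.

log(exp(r) - 7)/5 - log(exp(r) - 2)/5 + C

Let u = e^r, du = e^r dr.
The integral becomes ∫ du/((u-2)(u-7)); decompose into partial fractions.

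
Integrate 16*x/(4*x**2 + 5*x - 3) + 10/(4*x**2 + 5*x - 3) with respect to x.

2*log(4*x**2 + 5*x - 3) + C

Let u = 4*x**2 + 5*x - 3, so du = (8*x + 5) dx.
Rewriting, the integral becomes 2·∫ 1/u du = 2·log(u).
Substituting back, u = 4*x**2 + 5*x - 3.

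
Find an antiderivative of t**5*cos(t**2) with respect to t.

Let u = t², du = 2t dt; rewrite as (1/2)∫ u^2·cos(1u) du.
Now integrate by parts 2 times.

t**4*sin(t**2)/2 + t**2*cos(t**2) - sin(t**2) + C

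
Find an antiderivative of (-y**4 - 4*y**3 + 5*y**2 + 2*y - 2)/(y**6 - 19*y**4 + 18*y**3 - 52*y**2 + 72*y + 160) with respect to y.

-71*log(y - 4)/300 + 13*log(y - 2)/168 + log(y + 1)/75 + log(y + 5)/609 + 837*log(y**2 + 4)/11600 - 541*atan(y/2)/5800 + C

Factor the denominator: (y - 4)*(y - 2)*(y + 1)*(y + 5)*(y**2 + 4).
Partial-fraction decomposition: (837*y - 1082)/(5800*(y**2 + 4)) + 1/(609*(y + 5)) + 1/(75*(y + 1)) + 13/(168*(y - 2)) - 71/(300*(y - 4)).
Integrate each term; A/(y−a) gives A·log|y−a|; the (By+D)/(y²+p²) term gives a log and an atan.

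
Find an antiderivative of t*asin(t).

t**2*asin(t)/2 + t*sqrt(-t**2 + 1)/4 - asin(t)/4 + C

Use integration by parts with u = arcsin(t), dv = t dt.
Then du = 1/sqrt(-t**2 + 1) dt.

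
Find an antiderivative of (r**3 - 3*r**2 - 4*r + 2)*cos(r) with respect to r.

Use integration by parts with u = r**3 - 3*r**2 - 4*r + 2, dv = cos(r) dr, so v = sin(r).
Apply parts 3 times (tabular method): alternate signs, differentiate u down to 0, integrate dv up.

r**3*sin(r) - 3*r**2*sin(r) + 3*r**2*cos(r) - 10*r*sin(r) - 6*r*cos(r) + 8*sin(r) - 10*cos(r) + C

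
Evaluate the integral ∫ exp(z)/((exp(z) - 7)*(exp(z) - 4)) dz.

Let u = e^z, du = e^z dz.
The integral becomes ∫ du/((u-4)(u-7)); decompose into partial fractions.

log(exp(z) - 7)/3 - log(exp(z) - 4)/3 + C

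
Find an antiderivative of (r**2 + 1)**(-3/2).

Substitute r = tan(θ), so dr = sec(θ)^2 dθ and the radical becomes sqrt(r**2 + 1) = sec(θ) by the Pythagorean identity.
Integrate the resulting trig expression in θ, then back-substitute tan(θ) = r, sec(θ) = sqrt(r**2 + 1) (absorbing any constant into C).

r/sqrt(r**2 + 1) + C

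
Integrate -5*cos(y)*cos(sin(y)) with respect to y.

-5*sin(sin(y)) + C

Let u = sin(y), so du = (cos(y)) dy.
Rewriting, the integral becomes -5·∫ cos(u) du = -5·sin(u).
Substituting back, u = sin(y).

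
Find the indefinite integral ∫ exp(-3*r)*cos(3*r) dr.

Let I denote the integral. Integrate by parts with u = cos(3*r), dv = exp(-3*r) dr, so v = -exp(-3*r)/3: I = -exp(-3*r)*cos(3*r)/3 − ∫ exp(-3*r)*sin(3*r) dr.
Apply parts again with u = sin(3*r), dv = exp(-3*r) dr: ∫ exp(-3*r)*sin(3*r) dr = -exp(-3*r)*sin(3*r)/3 + I. Substituting back brings back I: I = exp(-3*r)*sin(3*r)/3 - exp(-3*r)*cos(3*r)/3 − I.
Solving for I: (1 + 1)·I equals the remaining terms, so I = (1/2)·(exp(-3*r)*sin(3*r)/3 - exp(-3*r)*cos(3*r)/3).

exp(-3*r)*sin(3*r)/6 - exp(-3*r)*cos(3*r)/6 + C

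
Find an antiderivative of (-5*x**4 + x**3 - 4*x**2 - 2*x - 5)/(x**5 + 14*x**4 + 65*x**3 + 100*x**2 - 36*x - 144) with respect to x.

Factor the denominator: (x - 1)*(x + 2)*(x + 3)*(x + 4)*(x + 6).
Partial-fraction decomposition: -6833/(168*(x + 6)) + 281/(4*(x + 4)) - 467/(12*(x + 3)) + 35/(8*(x + 2)) - 1/(28*(x - 1)).
Integrate each term: A/(x−a) contributes A·log|x−a|.

-log(x - 1)/28 + 35*log(x + 2)/8 - 467*log(x + 3)/12 + 281*log(x + 4)/4 - 6833*log(x + 6)/168 + C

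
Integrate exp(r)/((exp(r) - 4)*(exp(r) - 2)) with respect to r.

Let u = e^r, du = e^r dr.
The integral becomes ∫ du/((u-4)(u-2)); decompose into partial fractions.

log(exp(r) - 4)/2 - log(exp(r) - 2)/2 + C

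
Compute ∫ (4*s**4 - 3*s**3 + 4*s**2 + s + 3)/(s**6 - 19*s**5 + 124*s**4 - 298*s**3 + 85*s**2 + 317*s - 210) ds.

Factor the denominator: (s - 7)*(s - 6)*(s - 5)*(s - 1)**2*(s + 1).
Partial-fraction decomposition: -13/(1344*(s + 1)) - 341/(4800*(s - 1)) - 3/(80*(s - 1)**2) + 2233/(192*(s - 5)) - 4689/(175*(s - 6)) + 2927/(192*(s - 7)).
Integrate each term; A/(s−a) gives A·log|s−a|; A/(s−a)² gives −A/(s−a).

2927*log(s - 7)/192 - 4689*log(s - 6)/175 + 2233*log(s - 5)/192 - 341*log(s - 1)/4800 - 13*log(s + 1)/1344 + 3/(80*s - 80) + C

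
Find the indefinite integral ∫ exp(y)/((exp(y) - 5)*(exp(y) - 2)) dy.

Let u = e^y, du = e^y dy.
The integral becomes ∫ du/((u-5)(u-2)); decompose into partial fractions.

log(exp(y) - 5)/3 - log(exp(y) - 2)/3 + C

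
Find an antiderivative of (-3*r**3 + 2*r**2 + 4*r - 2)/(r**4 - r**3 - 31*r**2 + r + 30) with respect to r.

Factor the denominator: (r - 6)*(r - 1)*(r + 1)*(r + 5).
Partial-fraction decomposition: -403/(264*(r + 5)) - 1/(56*(r + 1)) - 1/(60*(r - 1)) - 554/(385*(r - 6)).
Integrate each term: A/(r−a) contributes A·log|r−a|.

-554*log(r - 6)/385 - log(r - 1)/60 - log(r + 1)/56 - 403*log(r + 5)/264 + C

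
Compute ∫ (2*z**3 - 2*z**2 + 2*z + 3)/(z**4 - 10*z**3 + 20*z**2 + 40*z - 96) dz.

Factor the denominator: (z - 6)*(z - 4)*(z - 2)*(z + 2).
Partial-fraction decomposition: 25/(192*(z + 2)) + 15/(32*(z - 2)) - 107/(24*(z - 4)) + 375/(64*(z - 6)).
Integrate each term: A/(z−a) contributes A·log|z−a|.

375*log(z - 6)/64 - 107*log(z - 4)/24 + 15*log(z - 2)/32 + 25*log(z + 2)/192 + C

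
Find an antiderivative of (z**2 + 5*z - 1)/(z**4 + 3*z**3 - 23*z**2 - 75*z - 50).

7*log(z - 5)/60 + 5*log(z + 1)/24 - log(z + 2)/3 + log(z + 5)/120 + C

Factor the denominator: (z - 5)*(z + 1)*(z + 2)*(z + 5).
Partial-fraction decomposition: 1/(120*(z + 5)) - 1/(3*(z + 2)) + 5/(24*(z + 1)) + 7/(60*(z - 5)).
Integrate each term: A/(z−a) contributes A·log|z−a|.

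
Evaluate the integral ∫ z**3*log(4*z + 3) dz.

z**4*log(4*z + 3)/4 - z**4/16 + z**3/16 - 9*z**2/128 + 27*z/256 - 81*log(4*z + 3)/1024 + C

Use integration by parts with u = log(4*z + 3), dv = z**3 dz.
Then du = 4/(4*z + 3) dz and v = z**4/4.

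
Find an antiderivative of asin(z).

z*asin(z) + sqrt(-z**2 + 1) + C

Use integration by parts with u = arcsin(z), dv = dz.
Then du = 1/sqrt(-z**2 + 1) dz.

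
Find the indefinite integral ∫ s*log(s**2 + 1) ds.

s**2*log(s**2 + 1)/2 - s**2/2 + log(s**2 + 1)/2 + C

Let u = s**2 + 1, so du = (2*s) ds.
The integral becomes (1/2)·∫ log(u) du; integrate by parts with u′=log(u), dv′=du.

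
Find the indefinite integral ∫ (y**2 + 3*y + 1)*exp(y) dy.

Use integration by parts with u = y**2 + 3*y + 1, dv = exp(y) dy, so v = exp(y).
Apply parts 2 times (tabular method): alternate signs, differentiate u down to 0, integrate dv up.

(y**2 + y)*exp(y) + C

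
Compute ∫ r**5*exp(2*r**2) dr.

Let u = r², du = 2r dr; rewrite as (1/2)∫ u^2·exp(2u) du.
Now integrate by parts 2 times.

(2*r**4 - 2*r**2 + 1)*exp(2*r**2)/8 + C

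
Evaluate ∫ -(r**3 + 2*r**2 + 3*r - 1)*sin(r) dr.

Use integration by parts with u = r**3 + 2*r**2 + 3*r - 1, dv = -sin(r) dr, so v = cos(r).
Apply parts 3 times (tabular method): alternate signs, differentiate u down to 0, integrate dv up.

r**3*cos(r) - 3*r**2*sin(r) + 2*r**2*cos(r) - 4*r*sin(r) - 3*r*cos(r) + 3*sin(r) - 5*cos(r) + C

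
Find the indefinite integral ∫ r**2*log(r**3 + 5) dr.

Let u = r**3 + 5, so du = (3*r**2) dr.
The integral becomes (1/3)·∫ log(u) du; integrate by parts with u′=log(u), dv′=du.

r**3*log(r**3 + 5)/3 - r**3/3 + 5*log(r**3 + 5)/3 + C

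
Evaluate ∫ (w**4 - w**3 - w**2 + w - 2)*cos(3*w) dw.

w**4*sin(3*w)/3 - w**3*sin(3*w)/3 + 4*w**3*cos(3*w)/9 - 7*w**2*sin(3*w)/9 - w**2*cos(3*w)/3 + 5*w*sin(3*w)/9 - 14*w*cos(3*w)/27 - 40*sin(3*w)/81 + 5*cos(3*w)/27 + C

Use integration by parts with u = w**4 - w**3 - w**2 + w - 2, dv = cos(3*w) dw, so v = sin(3*w)/3.
Apply parts 4 times (tabular method): alternate signs, differentiate u down to 0, integrate dv up.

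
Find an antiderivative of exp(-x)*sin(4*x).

-exp(-x)*sin(4*x)/17 - 4*exp(-x)*cos(4*x)/17 + C

Let I denote the integral. Integrate by parts with u = sin(4*x), dv = exp(-x) dx, so v = -exp(-x): I = -exp(-x)*sin(4*x) + 4·∫ exp(-x)*cos(4*x) dx.
Apply parts again with u = cos(4*x), dv = exp(-x) dx: ∫ exp(-x)*cos(4*x) dx = -exp(-x)*cos(4*x) − 4·I. Substituting back brings back I: I = -exp(-x)*sin(4*x) - 4*exp(-x)*cos(4*x) − 16·I.
Solving for I: (1 + 16)·I equals the remaining terms, so I = (1/17)·(-exp(-x)*sin(4*x) - 4*exp(-x)*cos(4*x)).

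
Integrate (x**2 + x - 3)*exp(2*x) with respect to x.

(x**2 - 3)*exp(2*x)/2 + C

Use integration by parts with u = x**2 + x - 3, dv = exp(2*x) dx, so v = exp(2*x)/2.
Apply parts 2 times (tabular method): alternate signs, differentiate u down to 0, integrate dv up.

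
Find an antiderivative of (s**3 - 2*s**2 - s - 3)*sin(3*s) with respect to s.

-s**3*cos(3*s)/3 + s**2*sin(3*s)/3 + 2*s**2*cos(3*s)/3 - 4*s*sin(3*s)/9 + 5*s*cos(3*s)/9 - 5*sin(3*s)/27 + 23*cos(3*s)/27 + C

Use integration by parts with u = s**3 - 2*s**2 - s - 3, dv = sin(3*s) ds, so v = -cos(3*s)/3.
Apply parts 3 times (tabular method): alternate signs, differentiate u down to 0, integrate dv up.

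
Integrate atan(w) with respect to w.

Use integration by parts with u = arctan(w), dv = dw.
Then du = 1/(w**2 + 1) dw.

w*atan(w) - log(w**2 + 1)/2 + C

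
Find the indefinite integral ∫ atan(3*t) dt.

Use integration by parts with u = arctan(3*t), dv = dt.
Then du = 3/(9*t**2 + 1) dt.

t*atan(3*t) - log(9*t**2 + 1)/6 + C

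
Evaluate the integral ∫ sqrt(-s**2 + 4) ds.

Substitute s = 2·sin(θ), so ds = 2·cos(θ) dθ and the radical becomes sqrt(-s**2 + 4) = 2·cos(θ) by the Pythagorean identity.
Integrate the resulting trig expression in θ, then back-substitute θ = asin(s/2), sin(θ) = s/2, cos(θ) = sqrt(-s**2 + 4)/2 (absorbing any constant into C).

s*sqrt(-s**2 + 4)/2 + 2*asin(s/2) + C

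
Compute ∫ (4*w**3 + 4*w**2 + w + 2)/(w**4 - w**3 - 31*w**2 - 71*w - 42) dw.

1577*log(w - 7)/720 - log(w + 1)/16 - 16*log(w + 2)/9 + 73*log(w + 3)/20 + C

Factor the denominator: (w - 7)*(w + 1)*(w + 2)*(w + 3).
Partial-fraction decomposition: 73/(20*(w + 3)) - 16/(9*(w + 2)) - 1/(16*(w + 1)) + 1577/(720*(w - 7)).
Integrate each term: A/(w−a) contributes A·log|w−a|.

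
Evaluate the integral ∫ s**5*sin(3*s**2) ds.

Let u = s², du = 2s ds; rewrite as (1/2)∫ u^2·sin(3u) du.
Now integrate by parts 2 times.

-s**4*cos(3*s**2)/6 + s**2*sin(3*s**2)/9 + cos(3*s**2)/27 + C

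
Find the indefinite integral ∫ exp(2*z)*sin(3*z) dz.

Let I denote the integral. Integrate by parts with u = sin(3*z), dv = exp(2*z) dz, so v = exp(2*z)/2: I = exp(2*z)*sin(3*z)/2 − (3/2)·∫ exp(2*z)*cos(3*z) dz.
Apply parts again with u = cos(3*z), dv = exp(2*z) dz: ∫ exp(2*z)*cos(3*z) dz = exp(2*z)*cos(3*z)/2 + (3/2)·I. Substituting back brings back I: I = exp(2*z)*sin(3*z)/2 - 3*exp(2*z)*cos(3*z)/4 − (9/4)·I.
Solving for I: (1 + 9/4)·I equals the remaining terms, so I = (4/13)·(exp(2*z)*sin(3*z)/2 - 3*exp(2*z)*cos(3*z)/4).

2*exp(2*z)*sin(3*z)/13 - 3*exp(2*z)*cos(3*z)/13 + C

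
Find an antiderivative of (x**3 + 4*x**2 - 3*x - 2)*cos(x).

Use integration by parts with u = x**3 + 4*x**2 - 3*x - 2, dv = cos(x) dx, so v = sin(x).
Apply parts 3 times (tabular method): alternate signs, differentiate u down to 0, integrate dv up.

x**3*sin(x) + 4*x**2*sin(x) + 3*x**2*cos(x) - 9*x*sin(x) + 8*x*cos(x) - 10*sin(x) - 9*cos(x) + C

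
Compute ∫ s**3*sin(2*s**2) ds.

Let u = s², du = 2s ds; rewrite as (1/2)∫ u^1·sin(2u) du.
Now integrate by parts 1 time.

-s**2*cos(2*s**2)/4 + sin(2*s**2)/8 + C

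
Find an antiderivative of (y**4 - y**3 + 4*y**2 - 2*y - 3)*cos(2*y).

Use integration by parts with u = y**4 - y**3 + 4*y**2 - 2*y - 3, dv = cos(2*y) dy, so v = sin(2*y)/2.
Apply parts 4 times (tabular method): alternate signs, differentiate u down to 0, integrate dv up.

y**4*sin(2*y)/2 - y**3*sin(2*y)/2 + y**3*cos(2*y) + y**2*sin(2*y)/2 - 3*y**2*cos(2*y)/4 - y*sin(2*y)/4 + y*cos(2*y)/2 - 7*sin(2*y)/4 - cos(2*y)/8 + C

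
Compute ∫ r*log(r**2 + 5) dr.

Let u = r**2 + 5, so du = (2*r) dr.
The integral becomes (1/2)·∫ log(u) du; integrate by parts with u′=log(u), dv′=du.

r**2*log(r**2 + 5)/2 - r**2/2 + 5*log(r**2 + 5)/2 + C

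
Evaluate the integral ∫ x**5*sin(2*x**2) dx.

Let u = x², du = 2x dx; rewrite as (1/2)∫ u^2·sin(2u) du.
Now integrate by parts 2 times.

-x**4*cos(2*x**2)/4 + x**2*sin(2*x**2)/4 + cos(2*x**2)/8 + C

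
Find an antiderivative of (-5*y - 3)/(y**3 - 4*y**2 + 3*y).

Factor the denominator: y*(y - 3)*(y - 1).
Partial-fraction decomposition: 4/(y - 1) - 3/(y - 3) - 1/y.
Integrate each term: A/(y−a) contributes A·log|y−a|.

-log(y) - 3*log(y - 3) + 4*log(y - 1) + C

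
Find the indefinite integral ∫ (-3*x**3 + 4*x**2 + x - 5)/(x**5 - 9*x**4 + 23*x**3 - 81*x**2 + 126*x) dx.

-5*log(x)/126 - 831*log(x - 7)/2030 + 11*log(x - 2)/130 + 2473*log(x**2 + 9)/13572 - 229*atan(x/3)/2262 + C

Factor the denominator: x*(x - 7)*(x - 2)*(x**2 + 9).
Partial-fraction decomposition: (2473*x - 2061)/(6786*(x**2 + 9)) + 11/(130*(x - 2)) - 831/(2030*(x - 7)) - 5/(126*x).
Integrate each term; A/(x−a) gives A·log|x−a|; the (Bx+D)/(x²+p²) term gives a log and an atan.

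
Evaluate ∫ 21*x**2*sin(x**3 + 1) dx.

-7*cos(x**3 + 1) + C

Let u = x**3 + 1, so du = (3*x**2) dx.
Rewriting, the integral becomes 7·∫ sin(u) du = 7·-cos(u).
Substituting back, u = x**3 + 1.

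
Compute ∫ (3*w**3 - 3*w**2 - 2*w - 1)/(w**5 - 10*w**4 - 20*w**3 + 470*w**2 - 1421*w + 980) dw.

Factor the denominator: (w - 7)*(w - 5)*(w - 4)*(w - 1)*(w + 7).
Partial-fraction decomposition: -1163/(14784*(w + 7)) + 1/(192*(w - 1)) + 15/(11*(w - 4)) - 289/(96*(w - 5)) + 289/(168*(w - 7)).
Integrate each term: A/(w−a) contributes A·log|w−a|.

289*log(w - 7)/168 - 289*log(w - 5)/96 + 15*log(w - 4)/11 + log(w - 1)/192 - 1163*log(w + 7)/14784 + C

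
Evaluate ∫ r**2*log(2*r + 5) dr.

r**3*log(2*r + 5)/3 - r**3/9 + 5*r**2/12 - 25*r/12 + 125*log(2*r + 5)/24 + C

Use integration by parts with u = log(2*r + 5), dv = r**2 dr.
Then du = 2/(2*r + 5) dr and v = r**3/3.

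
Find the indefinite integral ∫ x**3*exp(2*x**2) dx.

(2*x**2 - 1)*exp(2*x**2)/8 + C

Let u = x², du = 2x dx; rewrite as (1/2)∫ u^1·exp(2u) du.
Now integrate by parts 1 time.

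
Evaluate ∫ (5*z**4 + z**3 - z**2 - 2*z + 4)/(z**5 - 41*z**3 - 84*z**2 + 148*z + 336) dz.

12289*log(z - 7)/4950 - 7*log(z - 2)/50 + 19*log(z + 2)/18 - 379*log(z + 3)/50 + 101*log(z + 4)/11 + C

Factor the denominator: (z - 7)*(z - 2)*(z + 2)*(z + 3)*(z + 4).
Partial-fraction decomposition: 101/(11*(z + 4)) - 379/(50*(z + 3)) + 19/(18*(z + 2)) - 7/(50*(z - 2)) + 12289/(4950*(z - 7)).
Integrate each term: A/(z−a) contributes A·log|z−a|.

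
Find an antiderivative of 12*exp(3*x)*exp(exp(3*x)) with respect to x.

Let u = exp(3*x), so du = (3*exp(3*x)) dx.
Rewriting, the integral becomes 4·∫ e^u du = 4·e^u.
Substituting back, u = exp(3*x).

4*exp(exp(3*x)) + C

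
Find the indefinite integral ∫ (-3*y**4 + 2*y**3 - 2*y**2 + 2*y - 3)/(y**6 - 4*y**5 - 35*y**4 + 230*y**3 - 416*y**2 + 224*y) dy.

Factor the denominator: y*(y - 4)**2*(y - 2)*(y - 1)*(y + 7).
Partial-fraction decomposition: 667/(5082*(y + 7)) + 1/(18*(y - 1)) - 13/(24*(y - 2)) + 12833/(34848*(y - 4)) - 667/(264*(y - 4)**2) - 3/(224*y).
Integrate each term; A/(y−a) gives A·log|y−a|; A/(y−a)² gives −A/(y−a).

-3*log(y)/224 + 12833*log(y - 4)/34848 - 13*log(y - 2)/24 + log(y - 1)/18 + 667*log(y + 7)/5082 + 667/(264*y - 1056) + C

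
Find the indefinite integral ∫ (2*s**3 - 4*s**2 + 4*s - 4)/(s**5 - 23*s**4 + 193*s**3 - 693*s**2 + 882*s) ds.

Factor the denominator: s*(s - 7)**2*(s - 6)*(s - 3).
Partial-fraction decomposition: -13/(72*(s - 3)) + 154/(9*(s - 6)) - 6635/(392*(s - 7)) + 257/(14*(s - 7)**2) - 2/(441*s).
Integrate each term; A/(s−a) gives A·log|s−a|; A/(s−a)² gives −A/(s−a).

-2*log(s)/441 - 6635*log(s - 7)/392 + 154*log(s - 6)/9 - 13*log(s - 3)/72 - 257/(14*s - 98) + C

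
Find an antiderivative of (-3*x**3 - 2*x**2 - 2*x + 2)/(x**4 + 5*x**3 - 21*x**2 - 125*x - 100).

Factor the denominator: (x - 5)*(x + 1)*(x + 4)*(x + 5).
Partial-fraction decomposition: -337/(40*(x + 5)) + 170/(27*(x + 4)) - 5/(72*(x + 1)) - 433/(540*(x - 5)).
Integrate each term: A/(x−a) contributes A·log|x−a|.

-433*log(x - 5)/540 - 5*log(x + 1)/72 + 170*log(x + 4)/27 - 337*log(x + 5)/40 + C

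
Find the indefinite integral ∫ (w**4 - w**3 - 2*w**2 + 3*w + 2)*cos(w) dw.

Use integration by parts with u = w**4 - w**3 - 2*w**2 + 3*w + 2, dv = cos(w) dw, so v = sin(w).
Apply parts 4 times (tabular method): alternate signs, differentiate u down to 0, integrate dv up.

w**4*sin(w) - w**3*sin(w) + 4*w**3*cos(w) - 14*w**2*sin(w) - 3*w**2*cos(w) + 9*w*sin(w) - 28*w*cos(w) + 30*sin(w) + 9*cos(w) + C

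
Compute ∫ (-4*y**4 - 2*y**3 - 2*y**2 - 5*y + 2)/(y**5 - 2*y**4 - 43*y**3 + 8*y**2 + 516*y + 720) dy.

Factor the denominator: (y - 6)*(y - 5)*(y + 2)*(y + 3)*(y + 4).
Partial-fraction decomposition: -151/(30*(y + 4)) + 271/(72*(y + 3)) - 11/(28*(y + 2)) + 941/(168*(y - 5)) - 1429/(180*(y - 6)).
Integrate each term: A/(y−a) contributes A·log|y−a|.

-1429*log(y - 6)/180 + 941*log(y - 5)/168 - 11*log(y + 2)/28 + 271*log(y + 3)/72 - 151*log(y + 4)/30 + C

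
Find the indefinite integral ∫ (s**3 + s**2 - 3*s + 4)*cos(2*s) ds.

s**3*sin(2*s)/2 + s**2*sin(2*s)/2 + 3*s**2*cos(2*s)/4 - 9*s*sin(2*s)/4 + s*cos(2*s)/2 + 7*sin(2*s)/4 - 9*cos(2*s)/8 + C

Use integration by parts with u = s**3 + s**2 - 3*s + 4, dv = cos(2*s) ds, so v = sin(2*s)/2.
Apply parts 3 times (tabular method): alternate signs, differentiate u down to 0, integrate dv up.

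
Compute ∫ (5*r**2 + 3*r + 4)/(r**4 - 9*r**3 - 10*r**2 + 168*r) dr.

log(r)/42 + 270*log(r - 7)/77 - 101*log(r - 6)/30 - 9*log(r + 4)/55 + C

Factor the denominator: r*(r - 7)*(r - 6)*(r + 4).
Partial-fraction decomposition: -9/(55*(r + 4)) - 101/(30*(r - 6)) + 270/(77*(r - 7)) + 1/(42*r).
Integrate each term: A/(r−a) contributes A·log|r−a|.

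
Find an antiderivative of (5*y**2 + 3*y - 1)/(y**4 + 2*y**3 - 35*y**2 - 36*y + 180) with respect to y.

139*log(y - 5)/264 - 5*log(y - 2)/24 + 7*log(y + 3)/24 - 161*log(y + 6)/264 + C

Factor the denominator: (y - 5)*(y - 2)*(y + 3)*(y + 6).
Partial-fraction decomposition: -161/(264*(y + 6)) + 7/(24*(y + 3)) - 5/(24*(y - 2)) + 139/(264*(y - 5)).
Integrate each term: A/(y−a) contributes A·log|y−a|.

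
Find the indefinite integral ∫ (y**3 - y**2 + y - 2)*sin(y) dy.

Use integration by parts with u = y**3 - y**2 + y - 2, dv = sin(y) dy, so v = -cos(y).
Apply parts 3 times (tabular method): alternate signs, differentiate u down to 0, integrate dv up.

-y**3*cos(y) + 3*y**2*sin(y) + y**2*cos(y) - 2*y*sin(y) + 5*y*cos(y) - 5*sin(y) + C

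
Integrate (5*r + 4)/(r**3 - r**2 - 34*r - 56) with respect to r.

13*log(r - 7)/33 + log(r + 2)/3 - 8*log(r + 4)/11 + C

Factor the denominator: (r - 7)*(r + 2)*(r + 4).
Partial-fraction decomposition: -8/(11*(r + 4)) + 1/(3*(r + 2)) + 13/(33*(r - 7)).
Integrate each term: A/(r−a) contributes A·log|r−a|.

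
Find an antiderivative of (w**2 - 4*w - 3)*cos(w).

Use integration by parts with u = w**2 - 4*w - 3, dv = cos(w) dw, so v = sin(w).
Apply parts 2 times (tabular method): alternate signs, differentiate u down to 0, integrate dv up.

w**2*sin(w) - 4*w*sin(w) + 2*w*cos(w) - 5*sin(w) - 4*cos(w) + C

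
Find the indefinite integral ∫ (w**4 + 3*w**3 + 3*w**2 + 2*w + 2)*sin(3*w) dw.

Use integration by parts with u = w**4 + 3*w**3 + 3*w**2 + 2*w + 2, dv = sin(3*w) dw, so v = -cos(3*w)/3.
Apply parts 4 times (tabular method): alternate signs, differentiate u down to 0, integrate dv up.

-w**4*cos(3*w)/3 + 4*w**3*sin(3*w)/9 - w**3*cos(3*w) + w**2*sin(3*w) - 5*w**2*cos(3*w)/9 + 10*w*sin(3*w)/27 - 44*cos(3*w)/81 + C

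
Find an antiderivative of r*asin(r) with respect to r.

Use integration by parts with u = arcsin(r), dv = r dr.
Then du = 1/sqrt(-r**2 + 1) dr.

r**2*asin(r)/2 + r*sqrt(-r**2 + 1)/4 - asin(r)/4 + C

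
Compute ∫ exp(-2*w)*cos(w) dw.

exp(-2*w)*sin(w)/5 - 2*exp(-2*w)*cos(w)/5 + C

Let I denote the integral. Integrate by parts with u = cos(w), dv = exp(-2*w) dw, so v = -exp(-2*w)/2: I = -exp(-2*w)*cos(w)/2 − (1/2)·∫ exp(-2*w)*sin(w) dw.
Apply parts again with u = sin(w), dv = exp(-2*w) dw: ∫ exp(-2*w)*sin(w) dw = -exp(-2*w)*sin(w)/2 + (1/2)·I. Substituting back brings back I: I = exp(-2*w)*sin(w)/4 - exp(-2*w)*cos(w)/2 − (1/4)·I.
Solving for I: (1 + 1/4)·I equals the remaining terms, so I = (4/5)·(exp(-2*w)*sin(w)/4 - exp(-2*w)*cos(w)/2).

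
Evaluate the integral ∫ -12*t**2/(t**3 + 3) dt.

Let u = t**3 + 3, so du = (3*t**2) dt.
Rewriting, the integral becomes -4·∫ 1/u du = -4·log(u).
Substituting back, u = t**3 + 3.

-4*log(t**3 + 3) + C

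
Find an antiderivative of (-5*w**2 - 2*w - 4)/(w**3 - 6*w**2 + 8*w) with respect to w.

-log(w)/2 - 23*log(w - 4)/2 + 7*log(w - 2) + C

Factor the denominator: w*(w - 4)*(w - 2).
Partial-fraction decomposition: 7/(w - 2) - 23/(2*(w - 4)) - 1/(2*w).
Integrate each term: A/(w−a) contributes A·log|w−a|.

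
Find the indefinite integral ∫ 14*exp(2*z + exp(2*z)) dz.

Let u = exp(2*z), so du = (2*exp(2*z)) dz.
Rewriting, the integral becomes 7·∫ e^u du = 7·e^u.
Substituting back, u = exp(2*z).

7*exp(exp(2*z)) + C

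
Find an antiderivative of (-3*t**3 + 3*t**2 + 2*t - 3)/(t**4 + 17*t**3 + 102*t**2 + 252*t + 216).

29*log(t + 2)/16 - 11*log(t + 3) + 99*log(t + 6)/16 - 247/(4*t + 24) + C

Factor the denominator: (t + 2)*(t + 3)*(t + 6)**2.
Partial-fraction decomposition: 99/(16*(t + 6)) + 247/(4*(t + 6)**2) - 11/(t + 3) + 29/(16*(t + 2)).
Integrate each term; A/(t−a) gives A·log|t−a|; A/(t−a)² gives −A/(t−a).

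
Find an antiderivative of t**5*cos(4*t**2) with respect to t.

t**4*sin(4*t**2)/8 + t**2*cos(4*t**2)/16 - sin(4*t**2)/64 + C

Let u = t², du = 2t dt; rewrite as (1/2)∫ u^2·cos(4u) du.
Now integrate by parts 2 times.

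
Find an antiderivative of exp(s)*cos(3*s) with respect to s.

3*exp(s)*sin(3*s)/10 + exp(s)*cos(3*s)/10 + C

Let I denote the integral. Integrate by parts with u = cos(3*s), dv = exp(s) ds, so v = exp(s): I = exp(s)*cos(3*s) + 3·∫ exp(s)*sin(3*s) ds.
Apply parts again with u = sin(3*s), dv = exp(s) ds: ∫ exp(s)*sin(3*s) ds = exp(s)*sin(3*s) − 3·I. Substituting back brings back I: I = 3*exp(s)*sin(3*s) + exp(s)*cos(3*s) − 9·I.
Solving for I: (1 + 9)·I equals the remaining terms, so I = (1/10)·(3*exp(s)*sin(3*s) + exp(s)*cos(3*s)).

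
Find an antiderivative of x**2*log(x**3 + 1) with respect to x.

Let u = x**3 + 1, so du = (3*x**2) dx.
The integral becomes (1/3)·∫ log(u) du; integrate by parts with u′=log(u), dv′=du.

x**3*log(x**3 + 1)/3 - x**3/3 + log(x**3 + 1)/3 + C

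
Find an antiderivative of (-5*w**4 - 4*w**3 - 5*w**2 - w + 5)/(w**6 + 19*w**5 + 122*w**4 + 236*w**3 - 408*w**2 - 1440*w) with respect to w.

-log(w)/288 - 43*log(w - 2)/1792 - 365*log(w + 4)/32 + 548*log(w + 5)/7 - 154027*log(w + 6)/2304 + 5785/(96*w + 576) + C

Factor the denominator: w*(w - 2)*(w + 4)*(w + 5)*(w + 6)**2.
Partial-fraction decomposition: -154027/(2304*(w + 6)) - 5785/(96*(w + 6)**2) + 548/(7*(w + 5)) - 365/(32*(w + 4)) - 43/(1792*(w - 2)) - 1/(288*w).
Integrate each term; A/(w−a) gives A·log|w−a|; A/(w−a)² gives −A/(w−a).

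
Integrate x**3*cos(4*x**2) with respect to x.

x**2*sin(4*x**2)/8 + cos(4*x**2)/32 + C

Let u = x², du = 2x dx; rewrite as (1/2)∫ u^1·cos(4u) du.
Now integrate by parts 1 time.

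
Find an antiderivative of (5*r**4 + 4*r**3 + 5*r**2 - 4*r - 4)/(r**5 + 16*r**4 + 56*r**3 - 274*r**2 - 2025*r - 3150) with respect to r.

621*log(r - 5)/1760 - 175*log(r + 3)/96 + 1383*log(r + 5)/20 - 5816*log(r + 6)/33 + 1817*log(r + 7)/16 + C

Factor the denominator: (r - 5)*(r + 3)*(r + 5)*(r + 6)*(r + 7).
Partial-fraction decomposition: 1817/(16*(r + 7)) - 5816/(33*(r + 6)) + 1383/(20*(r + 5)) - 175/(96*(r + 3)) + 621/(1760*(r - 5)).
Integrate each term: A/(r−a) contributes A·log|r−a|.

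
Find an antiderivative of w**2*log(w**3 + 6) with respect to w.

w**3*log(w**3 + 6)/3 - w**3/3 + 2*log(w**3 + 6) + C

Let u = w**3 + 6, so du = (3*w**2) dw.
The integral becomes (1/3)·∫ log(u) du; integrate by parts with u′=log(u), dv′=du.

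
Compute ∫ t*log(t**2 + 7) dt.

Let u = t**2 + 7, so du = (2*t) dt.
The integral becomes (1/2)·∫ log(u) du; integrate by parts with u′=log(u), dv′=du.

t**2*log(t**2 + 7)/2 - t**2/2 + 7*log(t**2 + 7)/2 + C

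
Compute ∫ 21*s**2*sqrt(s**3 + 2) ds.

Let u = s**3 + 2, so du = (3*s**2) ds.
Rewriting, the integral becomes 7·∫ √u du = 7·(2/3)u^(3/2).
Substituting back, u = s**3 + 2.

14*(s**3 + 2)**(3/2)/3 + C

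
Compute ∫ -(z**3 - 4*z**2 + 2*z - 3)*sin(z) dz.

Use integration by parts with u = z**3 - 4*z**2 + 2*z - 3, dv = -sin(z) dz, so v = cos(z).
Apply parts 3 times (tabular method): alternate signs, differentiate u down to 0, integrate dv up.

z**3*cos(z) - 3*z**2*sin(z) - 4*z**2*cos(z) + 8*z*sin(z) - 4*z*cos(z) + 4*sin(z) + 5*cos(z) + C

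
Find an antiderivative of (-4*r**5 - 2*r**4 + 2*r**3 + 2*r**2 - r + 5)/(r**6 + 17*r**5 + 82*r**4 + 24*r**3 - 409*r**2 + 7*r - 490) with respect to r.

Factor the denominator: (r - 2)*(r + 5)*(r + 7)**2*(r**2 + 1).
Partial-fraction decomposition: (8*r - 1)/(650*(r**2 + 1)) + 45469/(4050*(r + 7)) + 1237/(18*(r + 7)**2) - 395/(26*(r + 5)) - 19/(405*(r - 2)).
Integrate each term; A/(r−a) gives A·log|r−a|; the (Br+D)/(r²+p²) term gives a log and an atan.

-19*log(r - 2)/405 - 395*log(r + 5)/26 + 45469*log(r + 7)/4050 + 2*log(r**2 + 1)/325 - atan(r)/650 - 1237/(18*r + 126) + C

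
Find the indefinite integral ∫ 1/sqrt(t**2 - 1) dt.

Substitute t = sec(θ), so dt = sec(θ)*tan(θ) dθ and the radical becomes sqrt(t**2 - 1) = tan(θ) by the Pythagorean identity.
Integrate the resulting trig expression in θ, then back-substitute sec(θ) = t, tan(θ) = sqrt(t**2 - 1) (absorbing any constant into C).

log(t + sqrt(t**2 - 1)) + C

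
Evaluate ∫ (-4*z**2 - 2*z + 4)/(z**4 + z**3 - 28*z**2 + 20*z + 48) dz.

Factor the denominator: (z - 4)*(z - 2)*(z + 1)*(z + 6).
Partial-fraction decomposition: 8/(25*(z + 6)) + 2/(75*(z + 1)) + 1/(3*(z - 2)) - 17/(25*(z - 4)).
Integrate each term: A/(z−a) contributes A·log|z−a|.

-17*log(z - 4)/25 + log(z - 2)/3 + 2*log(z + 1)/75 + 8*log(z + 6)/25 + C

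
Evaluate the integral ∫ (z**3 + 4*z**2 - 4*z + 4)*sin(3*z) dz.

Use integration by parts with u = z**3 + 4*z**2 - 4*z + 4, dv = sin(3*z) dz, so v = -cos(3*z)/3.
Apply parts 3 times (tabular method): alternate signs, differentiate u down to 0, integrate dv up.

-z**3*cos(3*z)/3 + z**2*sin(3*z)/3 - 4*z**2*cos(3*z)/3 + 8*z*sin(3*z)/9 + 14*z*cos(3*z)/9 - 14*sin(3*z)/27 - 28*cos(3*z)/27 + C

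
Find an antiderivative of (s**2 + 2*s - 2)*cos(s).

Use integration by parts with u = s**2 + 2*s - 2, dv = cos(s) ds, so v = sin(s).
Apply parts 2 times (tabular method): alternate signs, differentiate u down to 0, integrate dv up.

s**2*sin(s) + 2*s*sin(s) + 2*s*cos(s) - 4*sin(s) + 2*cos(s) + C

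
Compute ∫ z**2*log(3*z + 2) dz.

z**3*log(3*z + 2)/3 - z**3/9 + z**2/9 - 4*z/27 + 8*log(3*z + 2)/81 + C

Use integration by parts with u = log(3*z + 2), dv = z**2 dz.
Then du = 3/(3*z + 2) dz and v = z**3/3.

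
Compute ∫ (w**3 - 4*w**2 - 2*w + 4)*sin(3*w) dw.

-w**3*cos(3*w)/3 + w**2*sin(3*w)/3 + 4*w**2*cos(3*w)/3 - 8*w*sin(3*w)/9 + 8*w*cos(3*w)/9 - 8*sin(3*w)/27 - 44*cos(3*w)/27 + C

Use integration by parts with u = w**3 - 4*w**2 - 2*w + 4, dv = sin(3*w) dw, so v = -cos(3*w)/3.
Apply parts 3 times (tabular method): alternate signs, differentiate u down to 0, integrate dv up.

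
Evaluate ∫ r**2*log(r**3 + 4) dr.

r**3*log(r**3 + 4)/3 - r**3/3 + 4*log(r**3 + 4)/3 + C

Let u = r**3 + 4, so du = (3*r**2) dr.
The integral becomes (1/3)·∫ log(u) du; integrate by parts with u′=log(u), dv′=du.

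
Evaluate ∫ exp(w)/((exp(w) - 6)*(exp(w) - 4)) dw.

Let u = e^w, du = e^w dw.
The integral becomes ∫ du/((u-6)(u-4)); decompose into partial fractions.

log(exp(w) - 6)/2 - log(exp(w) - 4)/2 + C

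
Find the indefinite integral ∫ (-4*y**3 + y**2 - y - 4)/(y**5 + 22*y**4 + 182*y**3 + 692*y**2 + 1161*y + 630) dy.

log(y + 1)/120 - 29*log(y + 3)/12 + 263*log(y + 5)/8 - 902*log(y + 6)/15 + 89*log(y + 7)/3 + C

Factor the denominator: (y + 1)*(y + 3)*(y + 5)*(y + 6)*(y + 7).
Partial-fraction decomposition: 89/(3*(y + 7)) - 902/(15*(y + 6)) + 263/(8*(y + 5)) - 29/(12*(y + 3)) + 1/(120*(y + 1)).
Integrate each term: A/(y−a) contributes A·log|y−a|.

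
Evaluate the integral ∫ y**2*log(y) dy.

y**3*log(y)/3 - y**3/9 + C

Use integration by parts with u = log(y), dv = y**2 dy.
Then du = 1/y dy and v = y**3/3.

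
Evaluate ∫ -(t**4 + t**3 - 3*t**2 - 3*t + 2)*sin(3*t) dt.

Use integration by parts with u = t**4 + t**3 - 3*t**2 - 3*t + 2, dv = -sin(3*t) dt, so v = cos(3*t)/3.
Apply parts 4 times (tabular method): alternate signs, differentiate u down to 0, integrate dv up.

t**4*cos(3*t)/3 - 4*t**3*sin(3*t)/9 + t**3*cos(3*t)/3 - t**2*sin(3*t)/3 - 13*t**2*cos(3*t)/9 + 26*t*sin(3*t)/27 - 11*t*cos(3*t)/9 + 11*sin(3*t)/27 + 80*cos(3*t)/81 + C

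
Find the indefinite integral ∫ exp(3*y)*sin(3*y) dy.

Let I denote the integral. Integrate by parts with u = sin(3*y), dv = exp(3*y) dy, so v = exp(3*y)/3: I = exp(3*y)*sin(3*y)/3 − ∫ exp(3*y)*cos(3*y) dy.
Apply parts again with u = cos(3*y), dv = exp(3*y) dy: ∫ exp(3*y)*cos(3*y) dy = exp(3*y)*cos(3*y)/3 + I. Substituting back brings back I: I = exp(3*y)*sin(3*y)/3 - exp(3*y)*cos(3*y)/3 − I.
Solving for I: (1 + 1)·I equals the remaining terms, so I = (1/2)·(exp(3*y)*sin(3*y)/3 - exp(3*y)*cos(3*y)/3).

exp(3*y)*sin(3*y)/6 - exp(3*y)*cos(3*y)/6 + C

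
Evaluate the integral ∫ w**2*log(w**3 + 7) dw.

w**3*log(w**3 + 7)/3 - w**3/3 + 7*log(w**3 + 7)/3 + C

Let u = w**3 + 7, so du = (3*w**2) dw.
The integral becomes (1/3)·∫ log(u) du; integrate by parts with u′=log(u), dv′=du.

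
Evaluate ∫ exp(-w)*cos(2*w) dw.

Let I denote the integral. Integrate by parts with u = cos(2*w), dv = exp(-w) dw, so v = -exp(-w): I = -exp(-w)*cos(2*w) − 2·∫ exp(-w)*sin(2*w) dw.
Apply parts again with u = sin(2*w), dv = exp(-w) dw: ∫ exp(-w)*sin(2*w) dw = -exp(-w)*sin(2*w) + 2·I. Substituting back brings back I: I = 2*exp(-w)*sin(2*w) - exp(-w)*cos(2*w) − 4·I.
Solving for I: (1 + 4)·I equals the remaining terms, so I = (1/5)·(2*exp(-w)*sin(2*w) - exp(-w)*cos(2*w)).

2*exp(-w)*sin(2*w)/5 - exp(-w)*cos(2*w)/5 + C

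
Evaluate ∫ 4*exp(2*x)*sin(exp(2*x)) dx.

Let u = exp(2*x), so du = (2*exp(2*x)) dx.
Rewriting, the integral becomes 2·∫ sin(u) du = 2·-cos(u).
Substituting back, u = exp(2*x).

-2*cos(exp(2*x)) + C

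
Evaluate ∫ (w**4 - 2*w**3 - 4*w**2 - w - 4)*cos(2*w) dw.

Use integration by parts with u = w**4 - 2*w**3 - 4*w**2 - w - 4, dv = cos(2*w) dw, so v = sin(2*w)/2.
Apply parts 4 times (tabular method): alternate signs, differentiate u down to 0, integrate dv up.

w**4*sin(2*w)/2 - w**3*sin(2*w) + w**3*cos(2*w) - 7*w**2*sin(2*w)/2 - 3*w**2*cos(2*w)/2 + w*sin(2*w) - 7*w*cos(2*w)/2 - sin(2*w)/4 + cos(2*w)/2 + C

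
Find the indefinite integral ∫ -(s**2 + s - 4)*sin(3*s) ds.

Use integration by parts with u = s**2 + s - 4, dv = -sin(3*s) ds, so v = cos(3*s)/3.
Apply parts 2 times (tabular method): alternate signs, differentiate u down to 0, integrate dv up.

s**2*cos(3*s)/3 - 2*s*sin(3*s)/9 + s*cos(3*s)/3 - sin(3*s)/9 - 38*cos(3*s)/27 + C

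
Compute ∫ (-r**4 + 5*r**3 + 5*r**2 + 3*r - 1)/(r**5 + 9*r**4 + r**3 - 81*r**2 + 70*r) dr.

Factor the denominator: r*(r - 2)*(r - 1)*(r + 5)*(r + 7).
Partial-fraction decomposition: -3893/(1008*(r + 7)) + 163/(60*(r + 5)) - 11/(48*(r - 1)) + 7/(18*(r - 2)) - 1/(70*r).
Integrate each term: A/(r−a) contributes A·log|r−a|.

-log(r)/70 + 7*log(r - 2)/18 - 11*log(r - 1)/48 + 163*log(r + 5)/60 - 3893*log(r + 7)/1008 + C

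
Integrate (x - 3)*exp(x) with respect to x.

Use integration by parts with u = x - 3, dv = exp(x) dx, so v = exp(x).
Apply parts 1 times (tabular method): alternate signs, differentiate u down to 0, integrate dv up.

(x - 4)*exp(x) + C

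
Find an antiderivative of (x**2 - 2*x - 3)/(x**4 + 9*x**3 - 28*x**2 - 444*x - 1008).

32*log(x - 7)/1859 - 21*log(x + 4)/44 + 311*log(x + 6)/676 - 45/(26*x + 156) + C

Factor the denominator: (x - 7)*(x + 4)*(x + 6)**2.
Partial-fraction decomposition: 311/(676*(x + 6)) + 45/(26*(x + 6)**2) - 21/(44*(x + 4)) + 32/(1859*(x - 7)).
Integrate each term; A/(x−a) gives A·log|x−a|; A/(x−a)² gives −A/(x−a).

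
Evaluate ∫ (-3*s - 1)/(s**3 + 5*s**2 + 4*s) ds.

-log(s)/4 - 2*log(s + 1)/3 + 11*log(s + 4)/12 + C

Factor the denominator: s*(s + 1)*(s + 4).
Partial-fraction decomposition: 11/(12*(s + 4)) - 2/(3*(s + 1)) - 1/(4*s).
Integrate each term: A/(s−a) contributes A·log|s−a|.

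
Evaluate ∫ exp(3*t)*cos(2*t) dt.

2*exp(3*t)*sin(2*t)/13 + 3*exp(3*t)*cos(2*t)/13 + C

Let I denote the integral. Integrate by parts with u = cos(2*t), dv = exp(3*t) dt, so v = exp(3*t)/3: I = exp(3*t)*cos(2*t)/3 + (2/3)·∫ exp(3*t)*sin(2*t) dt.
Apply parts again with u = sin(2*t), dv = exp(3*t) dt: ∫ exp(3*t)*sin(2*t) dt = exp(3*t)*sin(2*t)/3 − (2/3)·I. Substituting back brings back I: I = 2*exp(3*t)*sin(2*t)/9 + exp(3*t)*cos(2*t)/3 − (4/9)·I.
Solving for I: (1 + 4/9)·I equals the remaining terms, so I = (9/13)·(2*exp(3*t)*sin(2*t)/9 + exp(3*t)*cos(2*t)/3).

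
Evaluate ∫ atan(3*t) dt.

t*atan(3*t) - log(9*t**2 + 1)/6 + C

Use integration by parts with u = arctan(3*t), dv = dt.
Then du = 3/(9*t**2 + 1) dt.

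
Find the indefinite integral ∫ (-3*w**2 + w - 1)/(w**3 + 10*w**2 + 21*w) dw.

Factor the denominator: w*(w + 3)*(w + 7).
Partial-fraction decomposition: -155/(28*(w + 7)) + 31/(12*(w + 3)) - 1/(21*w).
Integrate each term: A/(w−a) contributes A·log|w−a|.

-log(w)/21 + 31*log(w + 3)/12 - 155*log(w + 7)/28 + C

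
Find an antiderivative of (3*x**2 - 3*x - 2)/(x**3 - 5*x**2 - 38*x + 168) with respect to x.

Factor the denominator: (x - 7)*(x - 4)*(x + 6).
Partial-fraction decomposition: 62/(65*(x + 6)) - 17/(15*(x - 4)) + 124/(39*(x - 7)).
Integrate each term: A/(x−a) contributes A·log|x−a|.

124*log(x - 7)/39 - 17*log(x - 4)/15 + 62*log(x + 6)/65 + C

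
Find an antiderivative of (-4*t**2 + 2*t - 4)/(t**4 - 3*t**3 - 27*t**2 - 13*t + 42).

-31*log(t - 7)/90 + log(t - 1)/12 - 8*log(t + 2)/9 + 23*log(t + 3)/20 + C

Factor the denominator: (t - 7)*(t - 1)*(t + 2)*(t + 3).
Partial-fraction decomposition: 23/(20*(t + 3)) - 8/(9*(t + 2)) + 1/(12*(t - 1)) - 31/(90*(t - 7)).
Integrate each term: A/(t−a) contributes A·log|t−a|.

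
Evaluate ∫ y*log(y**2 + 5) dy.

Let u = y**2 + 5, so du = (2*y) dy.
The integral becomes (1/2)·∫ log(u) du; integrate by parts with u′=log(u), dv′=du.

y**2*log(y**2 + 5)/2 - y**2/2 + 5*log(y**2 + 5)/2 + C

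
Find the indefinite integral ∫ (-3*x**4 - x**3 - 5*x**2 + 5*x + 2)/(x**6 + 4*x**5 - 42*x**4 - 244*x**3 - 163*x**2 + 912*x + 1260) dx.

Factor the denominator: (x - 7)*(x - 2)*(x + 2)*(x + 3)**2*(x + 5).
Partial-fraction decomposition: 949/(504*(x + 5)) - 141/(125*(x + 3)) + 137/(50*(x + 3)**2) - 17/(27*(x + 2)) + 16/(875*(x - 2)) - 3877/(27000*(x - 7)).
Integrate each term; A/(x−a) gives A·log|x−a|; A/(x−a)² gives −A/(x−a).

-3877*log(x - 7)/27000 + 16*log(x - 2)/875 - 17*log(x + 2)/27 - 141*log(x + 3)/125 + 949*log(x + 5)/504 - 137/(50*x + 150) + C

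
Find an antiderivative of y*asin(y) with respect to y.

y**2*asin(y)/2 + y*sqrt(-y**2 + 1)/4 - asin(y)/4 + C

Use integration by parts with u = arcsin(y), dv = y dy.
Then du = 1/sqrt(-y**2 + 1) dy.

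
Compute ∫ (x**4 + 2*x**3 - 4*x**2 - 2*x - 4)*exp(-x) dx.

(-x**4 - 6*x**3 - 14*x**2 - 26*x - 22)*exp(-x) + C

Use integration by parts with u = x**4 + 2*x**3 - 4*x**2 - 2*x - 4, dv = exp(-x) dx, so v = -exp(-x).
Apply parts 4 times (tabular method): alternate signs, differentiate u down to 0, integrate dv up.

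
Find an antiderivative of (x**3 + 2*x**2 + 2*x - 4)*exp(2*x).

(4*x**3 + 2*x**2 + 6*x - 19)*exp(2*x)/8 + C

Use integration by parts with u = x**3 + 2*x**2 + 2*x - 4, dv = exp(2*x) dx, so v = exp(2*x)/2.
Apply parts 3 times (tabular method): alternate signs, differentiate u down to 0, integrate dv up.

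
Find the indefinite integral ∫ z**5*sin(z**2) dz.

-z**4*cos(z**2)/2 + z**2*sin(z**2) + cos(z**2) + C

Let u = z², du = 2z dz; rewrite as (1/2)∫ u^2·sin(1u) du.
Now integrate by parts 2 times.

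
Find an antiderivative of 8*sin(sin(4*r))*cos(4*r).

Let u = sin(4*r), so du = (4*cos(4*r)) dr.
Rewriting, the integral becomes 2·∫ sin(u) du = 2·-cos(u).
Substituting back, u = sin(4*r).

-2*cos(sin(4*r)) + C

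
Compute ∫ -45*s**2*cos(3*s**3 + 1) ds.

-5*sin(3*s**3 + 1) + C

Let u = 3*s**3 + 1, so du = (9*s**2) ds.
Rewriting, the integral becomes -5·∫ cos(u) du = -5·sin(u).
Substituting back, u = 3*s**3 + 1.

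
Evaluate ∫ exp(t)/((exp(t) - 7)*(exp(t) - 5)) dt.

log(exp(t) - 7)/2 - log(exp(t) - 5)/2 + C

Let u = e^t, du = e^t dt.
The integral becomes ∫ du/((u-7)(u-5)); decompose into partial fractions.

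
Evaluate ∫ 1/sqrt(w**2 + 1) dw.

Substitute w = tan(θ), so dw = sec(θ)^2 dθ and the radical becomes sqrt(w**2 + 1) = sec(θ) by the Pythagorean identity.
Integrate the resulting trig expression in θ, then back-substitute tan(θ) = w, sec(θ) = sqrt(w**2 + 1) (absorbing any constant into C).

log(w + sqrt(w**2 + 1)) + C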